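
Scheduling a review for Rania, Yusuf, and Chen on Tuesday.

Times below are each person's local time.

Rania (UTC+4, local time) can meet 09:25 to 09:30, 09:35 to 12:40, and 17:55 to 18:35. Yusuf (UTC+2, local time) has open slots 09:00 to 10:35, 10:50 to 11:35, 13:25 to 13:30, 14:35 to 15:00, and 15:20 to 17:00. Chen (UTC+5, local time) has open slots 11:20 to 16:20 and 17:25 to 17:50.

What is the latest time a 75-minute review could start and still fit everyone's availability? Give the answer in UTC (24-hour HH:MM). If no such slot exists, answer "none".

Rania → UTC: 05:25–05:30, 05:35–08:40, 13:55–14:35.
Yusuf → UTC: 07:00–08:35, 08:50–09:35, 11:25–11:30, 12:35–13:00, 13:20–15:00.
Chen → UTC: 06:20–11:20, 12:25–12:50.
Rania ∩ Yusuf: 07:00–08:35, 13:55–14:35.
Rania ∩ Yusuf ∩ Chen: 07:00–08:35.
Windows ≥ 75 min: 07:00–08:35.
Latest start in the last window 07:00–08:35 is 08:35 − 75 min = 07:20.

07:20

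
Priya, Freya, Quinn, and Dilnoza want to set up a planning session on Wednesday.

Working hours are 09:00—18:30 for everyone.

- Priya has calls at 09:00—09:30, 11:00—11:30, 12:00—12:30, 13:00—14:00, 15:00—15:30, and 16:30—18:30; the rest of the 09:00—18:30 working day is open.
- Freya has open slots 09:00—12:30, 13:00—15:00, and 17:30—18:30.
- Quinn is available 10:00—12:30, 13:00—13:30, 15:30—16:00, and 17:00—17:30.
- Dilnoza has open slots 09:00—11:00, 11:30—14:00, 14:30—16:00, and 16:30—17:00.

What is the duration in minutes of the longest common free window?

60 minutes

Priya free within 09:00–18:30: 09:30–11:00, 11:30–12:00, 12:30–13:00, 14:00–15:00, 15:30–16:30.
Priya ∩ Freya: 09:30–11:00, 11:30–12:00, 14:00–15:00.
Priya ∩ Freya ∩ Quinn: 10:00–11:00, 11:30–12:00.
Priya ∩ Freya ∩ Quinn ∩ Dilnoza: 10:00–11:00, 11:30–12:00.
Common window lengths: 60, 30 min; longest is 60.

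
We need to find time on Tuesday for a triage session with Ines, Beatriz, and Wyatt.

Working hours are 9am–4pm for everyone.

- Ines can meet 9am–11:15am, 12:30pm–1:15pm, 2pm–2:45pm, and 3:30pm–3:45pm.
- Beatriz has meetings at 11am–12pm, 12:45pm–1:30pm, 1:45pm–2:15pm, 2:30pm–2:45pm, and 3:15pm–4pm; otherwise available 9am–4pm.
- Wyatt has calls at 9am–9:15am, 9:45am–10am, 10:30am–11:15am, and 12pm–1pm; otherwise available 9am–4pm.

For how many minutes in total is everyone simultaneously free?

75 minutes

Beatriz free within 09:00–16:00: 09:00–11:00, 12:00–12:45, 13:30–13:45, 14:15–14:30, 14:45–15:15.
Wyatt free within 09:00–16:00: 09:15–09:45, 10:00–10:30, 11:15–12:00, 13:00–16:00.
Ines ∩ Beatriz: 09:00–11:00, 12:30–12:45, 14:15–14:30.
Ines ∩ Beatriz ∩ Wyatt: 09:15–09:45, 10:00–10:30, 14:15–14:30.
Total common minutes: 30 + 30 + 15 = 75.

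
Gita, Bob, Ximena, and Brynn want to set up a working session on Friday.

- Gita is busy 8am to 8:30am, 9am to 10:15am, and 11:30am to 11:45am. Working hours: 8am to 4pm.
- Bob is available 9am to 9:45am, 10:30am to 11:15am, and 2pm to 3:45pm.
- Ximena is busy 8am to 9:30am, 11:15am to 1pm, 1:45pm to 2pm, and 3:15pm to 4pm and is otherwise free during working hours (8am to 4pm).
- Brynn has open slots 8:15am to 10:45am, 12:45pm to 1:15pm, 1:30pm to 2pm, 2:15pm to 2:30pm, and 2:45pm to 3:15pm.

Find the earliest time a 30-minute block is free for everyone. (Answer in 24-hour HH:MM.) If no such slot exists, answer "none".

14:45

Gita free within 08:00–16:00: 08:30–09:00, 10:15–11:30, 11:45–16:00.
Ximena free within 08:00–16:00: 09:30–11:15, 13:00–13:45, 14:00–15:15.
Gita ∩ Bob: 10:30–11:15, 14:00–15:45.
Gita ∩ Bob ∩ Ximena: 10:30–11:15, 14:00–15:15.
Gita ∩ Bob ∩ Ximena ∩ Brynn: 10:30–10:45, 14:15–14:30, 14:45–15:15.
Windows ≥ 30 min: 14:45–15:15.
Earliest such window starts at 14:45.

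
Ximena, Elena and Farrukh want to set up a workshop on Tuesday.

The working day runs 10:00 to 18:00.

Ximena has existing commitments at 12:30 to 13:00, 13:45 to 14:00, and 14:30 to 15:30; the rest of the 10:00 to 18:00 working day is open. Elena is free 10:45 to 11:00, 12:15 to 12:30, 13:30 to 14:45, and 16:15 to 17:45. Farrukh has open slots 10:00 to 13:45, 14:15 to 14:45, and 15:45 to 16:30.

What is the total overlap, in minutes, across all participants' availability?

75 minutes

Ximena free within 10:00–18:00: 10:00–12:30, 13:00–13:45, 14:00–14:30, 15:30–18:00.
Ximena ∩ Elena: 10:45–11:00, 12:15–12:30, 13:30–13:45, 14:00–14:30, 16:15–17:45.
Ximena ∩ Elena ∩ Farrukh: 10:45–11:00, 12:15–12:30, 13:30–13:45, 14:15–14:30, 16:15–16:30.
Total common minutes: 15 + 15 + 15 + 15 + 15 = 75.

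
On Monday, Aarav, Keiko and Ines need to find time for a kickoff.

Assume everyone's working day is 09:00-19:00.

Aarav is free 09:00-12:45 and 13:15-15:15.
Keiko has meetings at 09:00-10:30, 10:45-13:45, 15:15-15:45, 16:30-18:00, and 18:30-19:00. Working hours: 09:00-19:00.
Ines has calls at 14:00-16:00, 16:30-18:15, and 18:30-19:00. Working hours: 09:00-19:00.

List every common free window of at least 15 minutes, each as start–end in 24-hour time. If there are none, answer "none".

10:30–10:45, 13:45–14:00

Keiko free within 09:00–19:00: 10:30–10:45, 13:45–15:15, 15:45–16:30, 18:00–18:30.
Ines free within 09:00–19:00: 09:00–14:00, 16:00–16:30, 18:15–18:30.
Aarav ∩ Keiko: 10:30–10:45, 13:45–15:15.
Aarav ∩ Keiko ∩ Ines: 10:30–10:45, 13:45–14:00.
Windows ≥ 15 min: 10:30–10:45, 13:45–14:00.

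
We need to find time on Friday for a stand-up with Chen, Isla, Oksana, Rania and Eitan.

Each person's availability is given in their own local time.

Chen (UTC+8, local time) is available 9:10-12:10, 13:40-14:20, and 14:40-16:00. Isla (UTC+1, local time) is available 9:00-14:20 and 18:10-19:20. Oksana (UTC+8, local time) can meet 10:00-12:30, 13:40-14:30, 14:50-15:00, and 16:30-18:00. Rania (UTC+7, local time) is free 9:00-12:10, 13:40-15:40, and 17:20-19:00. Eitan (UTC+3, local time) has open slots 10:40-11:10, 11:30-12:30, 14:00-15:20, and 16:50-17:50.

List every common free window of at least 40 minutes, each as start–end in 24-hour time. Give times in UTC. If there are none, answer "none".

Chen → UTC: 01:10–04:10, 05:40–06:20, 06:40–08:00.
Isla → UTC: 08:00–13:20, 17:10–18:20.
Oksana → UTC: 02:00–04:30, 05:40–06:30, 06:50–07:00, 08:30–10:00.
Rania → UTC: 02:00–05:10, 06:40–08:40, 10:20–12:00.
Eitan → UTC: 07:40–08:10, 08:30–09:30, 11:00–12:20, 13:50–14:50.
Chen ∩ Isla: (none).
Chen ∩ Isla ∩ Oksana: (none).
Chen ∩ Isla ∩ Oksana ∩ Rania: (none).
Chen ∩ Isla ∩ Oksana ∩ Rania ∩ Eitan: (none).
Windows ≥ 40 min: (none).

none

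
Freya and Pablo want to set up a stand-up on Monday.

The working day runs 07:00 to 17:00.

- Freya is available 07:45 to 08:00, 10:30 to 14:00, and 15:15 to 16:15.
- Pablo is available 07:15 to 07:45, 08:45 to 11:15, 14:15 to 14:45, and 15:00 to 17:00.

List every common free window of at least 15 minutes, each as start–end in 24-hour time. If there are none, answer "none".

10:30–11:15, 15:15–16:15

Freya ∩ Pablo: 10:30–11:15, 15:15–16:15.
Windows ≥ 15 min: 10:30–11:15, 15:15–16:15.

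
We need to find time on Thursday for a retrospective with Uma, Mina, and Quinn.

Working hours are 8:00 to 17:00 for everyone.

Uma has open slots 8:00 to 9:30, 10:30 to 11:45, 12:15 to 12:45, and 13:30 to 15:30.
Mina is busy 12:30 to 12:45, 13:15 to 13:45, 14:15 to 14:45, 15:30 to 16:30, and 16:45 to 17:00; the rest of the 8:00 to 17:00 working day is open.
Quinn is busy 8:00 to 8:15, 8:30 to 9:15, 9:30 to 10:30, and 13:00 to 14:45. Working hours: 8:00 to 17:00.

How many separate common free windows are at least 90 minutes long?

0

Mina free within 08:00–17:00: 08:00–12:30, 12:45–13:15, 13:45–14:15, 14:45–15:30, 16:30–16:45.
Quinn free within 08:00–17:00: 08:15–08:30, 09:15–09:30, 10:30–13:00, 14:45–17:00.
Uma ∩ Mina: 08:00–09:30, 10:30–11:45, 12:15–12:30, 13:45–14:15, 14:45–15:30.
Uma ∩ Mina ∩ Quinn: 08:15–08:30, 09:15–09:30, 10:30–11:45, 12:15–12:30, 14:45–15:30.
Windows ≥ 90 min: (none).
That's 0 windows.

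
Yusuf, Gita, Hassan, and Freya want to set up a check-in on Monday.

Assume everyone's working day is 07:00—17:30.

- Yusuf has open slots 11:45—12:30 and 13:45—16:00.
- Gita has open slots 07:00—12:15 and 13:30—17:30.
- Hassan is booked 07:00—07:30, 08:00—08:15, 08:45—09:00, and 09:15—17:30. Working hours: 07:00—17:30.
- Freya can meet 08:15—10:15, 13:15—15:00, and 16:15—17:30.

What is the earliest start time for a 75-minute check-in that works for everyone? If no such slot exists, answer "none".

Hassan free within 07:00–17:30: 07:30–08:00, 08:15–08:45, 09:00–09:15.
Yusuf ∩ Gita: 11:45–12:15, 13:45–16:00.
Yusuf ∩ Gita ∩ Hassan: (none).
Yusuf ∩ Gita ∩ Hassan ∩ Freya: (none).
Windows ≥ 75 min: (none).

none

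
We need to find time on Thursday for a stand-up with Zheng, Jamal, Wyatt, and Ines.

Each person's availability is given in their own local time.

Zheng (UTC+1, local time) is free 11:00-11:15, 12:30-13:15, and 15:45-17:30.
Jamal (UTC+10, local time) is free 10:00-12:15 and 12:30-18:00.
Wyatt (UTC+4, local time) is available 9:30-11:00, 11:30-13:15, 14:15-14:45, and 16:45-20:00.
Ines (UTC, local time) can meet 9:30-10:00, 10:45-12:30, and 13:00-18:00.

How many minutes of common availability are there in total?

Zheng → UTC: 10:00–10:15, 11:30–12:15, 14:45–16:30.
Jamal → UTC: 00:00–02:15, 02:30–08:00.
Wyatt → UTC: 05:30–07:00, 07:30–09:15, 10:15–10:45, 12:45–16:00.
Ines → UTC: 09:30–10:00, 10:45–12:30, 13:00–18:00.
Zheng ∩ Jamal: (none).
Zheng ∩ Jamal ∩ Wyatt: (none).
Zheng ∩ Jamal ∩ Wyatt ∩ Ines: (none).
Total common minutes: 0.

0 minutes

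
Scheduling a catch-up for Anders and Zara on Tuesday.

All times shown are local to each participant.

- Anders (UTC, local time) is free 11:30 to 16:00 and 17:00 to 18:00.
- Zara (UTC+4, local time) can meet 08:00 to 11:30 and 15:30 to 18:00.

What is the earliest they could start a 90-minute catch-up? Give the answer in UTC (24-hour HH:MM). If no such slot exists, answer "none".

Anders → UTC: 11:30–16:00, 17:00–18:00.
Zara → UTC: 04:00–07:30, 11:30–14:00.
Anders ∩ Zara: 11:30–14:00.
Windows ≥ 90 min: 11:30–14:00.
Earliest such window starts at 11:30.

11:30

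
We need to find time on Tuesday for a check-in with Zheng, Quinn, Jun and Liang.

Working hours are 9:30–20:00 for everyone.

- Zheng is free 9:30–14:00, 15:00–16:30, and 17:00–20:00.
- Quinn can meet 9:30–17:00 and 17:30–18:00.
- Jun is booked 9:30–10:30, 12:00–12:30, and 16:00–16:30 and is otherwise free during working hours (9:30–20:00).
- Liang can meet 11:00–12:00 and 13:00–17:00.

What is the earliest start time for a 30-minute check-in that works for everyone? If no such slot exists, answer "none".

Jun free within 09:30–20:00: 10:30–12:00, 12:30–16:00, 16:30–20:00.
Zheng ∩ Quinn: 09:30–14:00, 15:00–16:30, 17:30–18:00.
Zheng ∩ Quinn ∩ Jun: 10:30–12:00, 12:30–14:00, 15:00–16:00, 17:30–18:00.
Zheng ∩ Quinn ∩ Jun ∩ Liang: 11:00–12:00, 13:00–14:00, 15:00–16:00.
Windows ≥ 30 min: 11:00–12:00, 13:00–14:00, 15:00–16:00.
Earliest such window starts at 11:00.

11:00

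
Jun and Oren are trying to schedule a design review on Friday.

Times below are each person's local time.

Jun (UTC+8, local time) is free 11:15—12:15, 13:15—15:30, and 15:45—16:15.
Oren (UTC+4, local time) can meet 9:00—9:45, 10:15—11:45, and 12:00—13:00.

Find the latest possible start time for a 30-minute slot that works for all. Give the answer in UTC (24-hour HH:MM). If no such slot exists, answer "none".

Jun → UTC: 03:15–04:15, 05:15–07:30, 07:45–08:15.
Oren → UTC: 05:00–05:45, 06:15–07:45, 08:00–09:00.
Jun ∩ Oren: 05:15–05:45, 06:15–07:30, 08:00–08:15.
Windows ≥ 30 min: 05:15–05:45, 06:15–07:30.
Latest start in the last window 06:15–07:30 is 07:30 − 30 min = 07:00.

07:00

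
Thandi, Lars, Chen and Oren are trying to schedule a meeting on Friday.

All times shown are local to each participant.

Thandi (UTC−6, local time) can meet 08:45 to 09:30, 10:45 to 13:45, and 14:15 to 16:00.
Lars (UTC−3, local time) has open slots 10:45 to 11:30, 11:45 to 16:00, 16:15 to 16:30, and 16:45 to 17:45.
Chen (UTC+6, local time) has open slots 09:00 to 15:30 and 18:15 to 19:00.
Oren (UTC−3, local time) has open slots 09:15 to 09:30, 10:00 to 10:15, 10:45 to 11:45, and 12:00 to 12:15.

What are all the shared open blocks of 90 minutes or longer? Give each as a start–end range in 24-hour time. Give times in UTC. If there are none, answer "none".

Thandi → UTC: 14:45–15:30, 16:45–19:45, 20:15–22:00.
Lars → UTC: 13:45–14:30, 14:45–19:00, 19:15–19:30, 19:45–20:45.
Chen → UTC: 03:00–09:30, 12:15–13:00.
Oren → UTC: 12:15–12:30, 13:00–13:15, 13:45–14:45, 15:00–15:15.
Thandi ∩ Lars: 14:45–15:30, 16:45–19:00, 19:15–19:30, 20:15–20:45.
Thandi ∩ Lars ∩ Chen: (none).
Thandi ∩ Lars ∩ Chen ∩ Oren: (none).
Windows ≥ 90 min: (none).

none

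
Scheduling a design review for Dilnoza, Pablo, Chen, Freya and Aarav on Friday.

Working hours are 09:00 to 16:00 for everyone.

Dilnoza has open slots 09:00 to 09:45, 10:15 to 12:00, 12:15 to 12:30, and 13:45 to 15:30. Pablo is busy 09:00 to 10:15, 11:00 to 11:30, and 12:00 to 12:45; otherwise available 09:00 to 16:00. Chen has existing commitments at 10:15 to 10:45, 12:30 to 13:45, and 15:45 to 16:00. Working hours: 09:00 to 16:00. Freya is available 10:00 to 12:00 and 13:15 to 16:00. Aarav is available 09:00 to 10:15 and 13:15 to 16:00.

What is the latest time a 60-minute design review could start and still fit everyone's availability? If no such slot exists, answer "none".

Pablo free within 09:00–16:00: 10:15–11:00, 11:30–12:00, 12:45–16:00.
Chen free within 09:00–16:00: 09:00–10:15, 10:45–12:30, 13:45–15:45.
Dilnoza ∩ Pablo: 10:15–11:00, 11:30–12:00, 13:45–15:30.
Dilnoza ∩ Pablo ∩ Chen: 10:45–11:00, 11:30–12:00, 13:45–15:30.
Dilnoza ∩ Pablo ∩ Chen ∩ Freya: 10:45–11:00, 11:30–12:00, 13:45–15:30.
Dilnoza ∩ Pablo ∩ Chen ∩ Freya ∩ Aarav: 13:45–15:30.
Windows ≥ 60 min: 13:45–15:30.
Latest start in the last window 13:45–15:30 is 15:30 − 60 min = 14:30.

14:30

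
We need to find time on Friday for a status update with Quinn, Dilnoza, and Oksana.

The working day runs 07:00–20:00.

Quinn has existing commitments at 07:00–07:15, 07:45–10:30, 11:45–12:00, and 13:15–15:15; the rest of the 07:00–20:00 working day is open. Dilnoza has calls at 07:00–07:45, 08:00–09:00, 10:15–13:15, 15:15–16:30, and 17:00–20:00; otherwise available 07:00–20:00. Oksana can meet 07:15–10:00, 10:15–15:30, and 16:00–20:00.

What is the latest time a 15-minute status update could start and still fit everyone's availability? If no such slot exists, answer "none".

Quinn free within 07:00–20:00: 07:15–07:45, 10:30–11:45, 12:00–13:15, 15:15–20:00.
Dilnoza free within 07:00–20:00: 07:45–08:00, 09:00–10:15, 13:15–15:15, 16:30–17:00.
Quinn ∩ Dilnoza: 16:30–17:00.
Quinn ∩ Dilnoza ∩ Oksana: 16:30–17:00.
Windows ≥ 15 min: 16:30–17:00.
Latest start in the last window 16:30–17:00 is 17:00 − 15 min = 16:45.

16:45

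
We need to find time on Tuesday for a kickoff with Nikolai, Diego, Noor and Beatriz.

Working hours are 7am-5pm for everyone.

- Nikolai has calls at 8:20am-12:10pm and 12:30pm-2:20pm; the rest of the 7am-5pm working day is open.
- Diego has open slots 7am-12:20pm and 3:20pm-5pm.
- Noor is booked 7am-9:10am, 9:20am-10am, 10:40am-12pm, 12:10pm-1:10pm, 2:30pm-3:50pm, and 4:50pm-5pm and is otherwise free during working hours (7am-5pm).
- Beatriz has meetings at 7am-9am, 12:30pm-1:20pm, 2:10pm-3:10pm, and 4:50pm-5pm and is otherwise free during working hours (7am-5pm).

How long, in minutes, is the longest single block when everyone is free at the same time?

Nikolai free within 07:00–17:00: 07:00–08:20, 12:10–12:30, 14:20–17:00.
Noor free within 07:00–17:00: 09:10–09:20, 10:00–10:40, 12:00–12:10, 13:10–14:30, 15:50–16:50.
Beatriz free within 07:00–17:00: 09:00–12:30, 13:20–14:10, 15:10–16:50.
Nikolai ∩ Diego: 07:00–08:20, 12:10–12:20, 15:20–17:00.
Nikolai ∩ Diego ∩ Noor: 15:50–16:50.
Nikolai ∩ Diego ∩ Noor ∩ Beatriz: 15:50–16:50.
Single common window of 60 minutes.

60 minutes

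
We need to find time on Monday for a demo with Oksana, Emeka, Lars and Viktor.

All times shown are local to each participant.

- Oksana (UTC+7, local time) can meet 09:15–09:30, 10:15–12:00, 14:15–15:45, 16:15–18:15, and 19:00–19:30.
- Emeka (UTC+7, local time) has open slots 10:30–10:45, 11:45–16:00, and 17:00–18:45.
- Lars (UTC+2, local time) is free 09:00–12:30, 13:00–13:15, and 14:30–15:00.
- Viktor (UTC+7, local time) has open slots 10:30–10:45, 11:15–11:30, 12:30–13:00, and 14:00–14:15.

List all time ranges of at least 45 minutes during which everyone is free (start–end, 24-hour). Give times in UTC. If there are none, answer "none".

Oksana → UTC: 02:15–02:30, 03:15–05:00, 07:15–08:45, 09:15–11:15, 12:00–12:30.
Emeka → UTC: 03:30–03:45, 04:45–09:00, 10:00–11:45.
Lars → UTC: 07:00–10:30, 11:00–11:15, 12:30–13:00.
Viktor → UTC: 03:30–03:45, 04:15–04:30, 05:30–06:00, 07:00–07:15.
Oksana ∩ Emeka: 03:30–03:45, 04:45–05:00, 07:15–08:45, 10:00–11:15.
Oksana ∩ Emeka ∩ Lars: 07:15–08:45, 10:00–10:30, 11:00–11:15.
Oksana ∩ Emeka ∩ Lars ∩ Viktor: (none).
Windows ≥ 45 min: (none).

none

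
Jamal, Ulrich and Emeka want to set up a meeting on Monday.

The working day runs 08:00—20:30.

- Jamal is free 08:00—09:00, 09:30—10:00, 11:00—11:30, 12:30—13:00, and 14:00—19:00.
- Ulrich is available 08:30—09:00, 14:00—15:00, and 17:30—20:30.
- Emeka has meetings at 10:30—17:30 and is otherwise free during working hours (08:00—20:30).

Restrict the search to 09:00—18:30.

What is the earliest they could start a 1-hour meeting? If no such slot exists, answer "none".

Emeka free within 08:00–20:30: 08:00–10:30, 17:30–20:30.
Jamal ∩ Ulrich: 08:30–09:00, 14:00–15:00, 17:30–19:00.
Jamal ∩ Ulrich ∩ Emeka: 08:30–09:00, 17:30–19:00.
Restricted to 09:00–18:30: 17:30–18:30.
Windows ≥ 60 min: 17:30–18:30.
Earliest such window starts at 17:30.

17:30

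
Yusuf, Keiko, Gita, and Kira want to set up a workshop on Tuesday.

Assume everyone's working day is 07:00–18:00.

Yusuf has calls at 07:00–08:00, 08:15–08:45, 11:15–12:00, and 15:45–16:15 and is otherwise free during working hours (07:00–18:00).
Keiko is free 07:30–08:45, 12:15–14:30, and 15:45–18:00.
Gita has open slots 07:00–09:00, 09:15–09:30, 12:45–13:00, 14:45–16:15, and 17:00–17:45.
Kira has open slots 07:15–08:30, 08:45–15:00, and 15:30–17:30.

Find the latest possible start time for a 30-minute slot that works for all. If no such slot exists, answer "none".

Yusuf free within 07:00–18:00: 08:00–08:15, 08:45–11:15, 12:00–15:45, 16:15–18:00.
Yusuf ∩ Keiko: 08:00–08:15, 12:15–14:30, 16:15–18:00.
Yusuf ∩ Keiko ∩ Gita: 08:00–08:15, 12:45–13:00, 17:00–17:45.
Yusuf ∩ Keiko ∩ Gita ∩ Kira: 08:00–08:15, 12:45–13:00, 17:00–17:30.
Windows ≥ 30 min: 17:00–17:30.
Latest start in the last window 17:00–17:30 is 17:30 − 30 min = 17:00.

17:00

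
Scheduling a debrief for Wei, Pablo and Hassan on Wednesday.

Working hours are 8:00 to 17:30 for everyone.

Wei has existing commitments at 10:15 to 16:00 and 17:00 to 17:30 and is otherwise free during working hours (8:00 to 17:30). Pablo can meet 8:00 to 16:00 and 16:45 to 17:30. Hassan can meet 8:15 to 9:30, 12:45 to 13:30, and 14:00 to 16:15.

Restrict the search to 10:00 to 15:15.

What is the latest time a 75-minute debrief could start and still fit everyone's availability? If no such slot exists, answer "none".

none

Wei free within 08:00–17:30: 08:00–10:15, 16:00–17:00.
Wei ∩ Pablo: 08:00–10:15, 16:45–17:00.
Wei ∩ Pablo ∩ Hassan: 08:15–09:30.
Restricted to 10:00–15:15: (none).
Windows ≥ 75 min: (none).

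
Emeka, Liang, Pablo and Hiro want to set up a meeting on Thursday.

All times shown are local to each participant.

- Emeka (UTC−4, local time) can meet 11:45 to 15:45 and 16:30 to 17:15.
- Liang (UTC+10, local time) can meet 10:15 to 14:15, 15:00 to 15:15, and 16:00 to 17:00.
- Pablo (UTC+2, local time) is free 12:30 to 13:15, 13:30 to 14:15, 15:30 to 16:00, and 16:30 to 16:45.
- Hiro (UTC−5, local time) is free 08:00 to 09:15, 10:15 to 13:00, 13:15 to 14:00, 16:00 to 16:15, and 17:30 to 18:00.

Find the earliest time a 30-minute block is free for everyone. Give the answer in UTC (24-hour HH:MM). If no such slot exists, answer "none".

none

Emeka → UTC: 15:45–19:45, 20:30–21:15.
Liang → UTC: 00:15–04:15, 05:00–05:15, 06:00–07:00.
Pablo → UTC: 10:30–11:15, 11:30–12:15, 13:30–14:00, 14:30–14:45.
Hiro → UTC: 13:00–14:15, 15:15–18:00, 18:15–19:00, 21:00–21:15, 22:30–23:00.
Emeka ∩ Liang: (none).
Emeka ∩ Liang ∩ Pablo: (none).
Emeka ∩ Liang ∩ Pablo ∩ Hiro: (none).
Windows ≥ 30 min: (none).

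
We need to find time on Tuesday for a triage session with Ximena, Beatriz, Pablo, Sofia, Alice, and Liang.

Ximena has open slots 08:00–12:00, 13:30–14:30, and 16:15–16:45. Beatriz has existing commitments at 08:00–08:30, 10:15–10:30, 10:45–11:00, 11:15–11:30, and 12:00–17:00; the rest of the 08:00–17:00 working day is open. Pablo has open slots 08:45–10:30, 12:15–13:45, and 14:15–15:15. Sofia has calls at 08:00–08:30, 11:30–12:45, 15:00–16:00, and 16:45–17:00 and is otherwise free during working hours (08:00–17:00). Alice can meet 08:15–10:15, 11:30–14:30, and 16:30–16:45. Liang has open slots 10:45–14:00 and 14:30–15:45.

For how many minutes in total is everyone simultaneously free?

0 minutes

Beatriz free within 08:00–17:00: 08:30–10:15, 10:30–10:45, 11:00–11:15, 11:30–12:00.
Sofia free within 08:00–17:00: 08:30–11:30, 12:45–15:00, 16:00–16:45.
Ximena ∩ Beatriz: 08:30–10:15, 10:30–10:45, 11:00–11:15, 11:30–12:00.
Ximena ∩ Beatriz ∩ Pablo: 08:45–10:15.
Ximena ∩ Beatriz ∩ Pablo ∩ Sofia: 08:45–10:15.
Ximena ∩ Beatriz ∩ Pablo ∩ Sofia ∩ Alice: 08:45–10:15.
Ximena ∩ Beatriz ∩ Pablo ∩ Sofia ∩ Alice ∩ Liang: (none).
Total common minutes: 0.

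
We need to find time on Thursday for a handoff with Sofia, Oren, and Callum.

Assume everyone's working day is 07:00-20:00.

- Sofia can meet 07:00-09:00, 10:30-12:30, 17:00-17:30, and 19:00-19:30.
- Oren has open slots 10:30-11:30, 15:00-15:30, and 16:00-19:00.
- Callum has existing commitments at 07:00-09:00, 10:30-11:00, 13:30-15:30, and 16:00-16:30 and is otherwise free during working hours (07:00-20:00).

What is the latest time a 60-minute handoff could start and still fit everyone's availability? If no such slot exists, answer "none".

Callum free within 07:00–20:00: 09:00–10:30, 11:00–13:30, 15:30–16:00, 16:30–20:00.
Sofia ∩ Oren: 10:30–11:30, 17:00–17:30.
Sofia ∩ Oren ∩ Callum: 11:00–11:30, 17:00–17:30.
Windows ≥ 60 min: (none).

none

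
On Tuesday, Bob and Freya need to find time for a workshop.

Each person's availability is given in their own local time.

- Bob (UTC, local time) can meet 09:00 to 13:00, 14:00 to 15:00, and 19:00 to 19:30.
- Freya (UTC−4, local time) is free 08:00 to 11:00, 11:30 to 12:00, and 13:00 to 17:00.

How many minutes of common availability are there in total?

150 minutes

Bob → UTC: 09:00–13:00, 14:00–15:00, 19:00–19:30.
Freya → UTC: 12:00–15:00, 15:30–16:00, 17:00–21:00.
Bob ∩ Freya: 12:00–13:00, 14:00–15:00, 19:00–19:30.
Total common minutes: 60 + 60 + 30 = 150.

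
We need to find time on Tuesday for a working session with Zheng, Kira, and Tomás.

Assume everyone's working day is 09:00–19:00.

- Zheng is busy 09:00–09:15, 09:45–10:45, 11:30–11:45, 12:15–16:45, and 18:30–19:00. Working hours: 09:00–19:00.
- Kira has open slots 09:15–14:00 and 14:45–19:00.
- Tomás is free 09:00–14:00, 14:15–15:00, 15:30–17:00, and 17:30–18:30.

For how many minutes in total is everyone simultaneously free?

Zheng free within 09:00–19:00: 09:15–09:45, 10:45–11:30, 11:45–12:15, 16:45–18:30.
Zheng ∩ Kira: 09:15–09:45, 10:45–11:30, 11:45–12:15, 16:45–18:30.
Zheng ∩ Kira ∩ Tomás: 09:15–09:45, 10:45–11:30, 11:45–12:15, 16:45–17:00, 17:30–18:30.
Total common minutes: 30 + 45 + 30 + 15 + 60 = 180.

180 minutes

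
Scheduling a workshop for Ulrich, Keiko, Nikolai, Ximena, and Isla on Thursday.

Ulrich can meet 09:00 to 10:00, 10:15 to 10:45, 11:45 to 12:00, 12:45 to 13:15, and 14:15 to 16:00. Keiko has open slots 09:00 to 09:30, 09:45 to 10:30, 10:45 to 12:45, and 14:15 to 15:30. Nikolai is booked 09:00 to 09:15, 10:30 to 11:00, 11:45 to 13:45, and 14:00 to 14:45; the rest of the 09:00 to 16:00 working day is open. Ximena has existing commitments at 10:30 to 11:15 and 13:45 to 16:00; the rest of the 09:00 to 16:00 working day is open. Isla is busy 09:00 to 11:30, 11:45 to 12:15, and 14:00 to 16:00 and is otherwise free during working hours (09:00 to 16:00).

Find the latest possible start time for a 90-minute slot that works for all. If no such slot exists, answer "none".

Nikolai free within 09:00–16:00: 09:15–10:30, 11:00–11:45, 13:45–14:00, 14:45–16:00.
Ximena free within 09:00–16:00: 09:00–10:30, 11:15–13:45.
Isla free within 09:00–16:00: 11:30–11:45, 12:15–14:00.
Ulrich ∩ Keiko: 09:00–09:30, 09:45–10:00, 10:15–10:30, 11:45–12:00, 14:15–15:30.
Ulrich ∩ Keiko ∩ Nikolai: 09:15–09:30, 09:45–10:00, 10:15–10:30, 14:45–15:30.
Ulrich ∩ Keiko ∩ Nikolai ∩ Ximena: 09:15–09:30, 09:45–10:00, 10:15–10:30.
Ulrich ∩ Keiko ∩ Nikolai ∩ Ximena ∩ Isla: (none).
Windows ≥ 90 min: (none).

none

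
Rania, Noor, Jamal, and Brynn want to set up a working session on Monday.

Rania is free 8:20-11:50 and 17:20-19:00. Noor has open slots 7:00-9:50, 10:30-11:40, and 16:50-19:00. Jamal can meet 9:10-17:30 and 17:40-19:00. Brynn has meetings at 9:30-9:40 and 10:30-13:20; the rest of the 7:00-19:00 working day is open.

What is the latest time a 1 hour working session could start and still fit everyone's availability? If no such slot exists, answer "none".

Brynn free within 07:00–19:00: 07:00–09:30, 09:40–10:30, 13:20–19:00.
Rania ∩ Noor: 08:20–09:50, 10:30–11:40, 17:20–19:00.
Rania ∩ Noor ∩ Jamal: 09:10–09:50, 10:30–11:40, 17:20–17:30, 17:40–19:00.
Rania ∩ Noor ∩ Jamal ∩ Brynn: 09:10–09:30, 09:40–09:50, 17:20–17:30, 17:40–19:00.
Windows ≥ 60 min: 17:40–19:00.
Latest start in the last window 17:40–19:00 is 19:00 − 60 min = 18:00.

18:00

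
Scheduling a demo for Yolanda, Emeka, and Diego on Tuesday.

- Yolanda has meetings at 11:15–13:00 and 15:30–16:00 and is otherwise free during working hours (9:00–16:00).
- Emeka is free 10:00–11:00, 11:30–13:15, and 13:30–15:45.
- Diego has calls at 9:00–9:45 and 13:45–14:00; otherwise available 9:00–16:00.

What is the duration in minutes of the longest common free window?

90 minutes

Yolanda free within 09:00–16:00: 09:00–11:15, 13:00–15:30.
Diego free within 09:00–16:00: 09:45–13:45, 14:00–16:00.
Yolanda ∩ Emeka: 10:00–11:00, 13:00–13:15, 13:30–15:30.
Yolanda ∩ Emeka ∩ Diego: 10:00–11:00, 13:00–13:15, 13:30–13:45, 14:00–15:30.
Common window lengths: 60, 15, 15, 90 min; longest is 90.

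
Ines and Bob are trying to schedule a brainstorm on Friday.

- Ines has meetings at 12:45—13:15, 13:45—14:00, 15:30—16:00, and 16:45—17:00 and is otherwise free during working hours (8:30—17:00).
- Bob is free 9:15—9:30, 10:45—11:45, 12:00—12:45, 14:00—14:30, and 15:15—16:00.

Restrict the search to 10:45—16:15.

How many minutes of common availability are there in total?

150 minutes

Ines free within 08:30–17:00: 08:30–12:45, 13:15–13:45, 14:00–15:30, 16:00–16:45.
Ines ∩ Bob: 09:15–09:30, 10:45–11:45, 12:00–12:45, 14:00–14:30, 15:15–15:30.
Restricted to 10:45–16:15: 10:45–11:45, 12:00–12:45, 14:00–14:30, 15:15–15:30.
Total common minutes: 60 + 45 + 30 + 15 = 150.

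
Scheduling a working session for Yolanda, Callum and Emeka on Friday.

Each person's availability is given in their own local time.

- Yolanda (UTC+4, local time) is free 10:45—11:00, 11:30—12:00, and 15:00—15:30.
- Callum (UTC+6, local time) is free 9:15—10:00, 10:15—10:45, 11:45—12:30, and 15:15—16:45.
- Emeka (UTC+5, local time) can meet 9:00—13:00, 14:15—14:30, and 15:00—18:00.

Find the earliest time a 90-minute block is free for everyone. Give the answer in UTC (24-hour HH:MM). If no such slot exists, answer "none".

none

Yolanda → UTC: 06:45–07:00, 07:30–08:00, 11:00–11:30.
Callum → UTC: 03:15–04:00, 04:15–04:45, 05:45–06:30, 09:15–10:45.
Emeka → UTC: 04:00–08:00, 09:15–09:30, 10:00–13:00.
Yolanda ∩ Callum: (none).
Yolanda ∩ Callum ∩ Emeka: (none).
Windows ≥ 90 min: (none).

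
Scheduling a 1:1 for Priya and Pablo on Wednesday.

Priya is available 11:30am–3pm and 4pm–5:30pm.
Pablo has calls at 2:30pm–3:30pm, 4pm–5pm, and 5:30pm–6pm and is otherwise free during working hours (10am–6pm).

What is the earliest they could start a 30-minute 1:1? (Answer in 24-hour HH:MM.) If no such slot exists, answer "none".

Pablo free within 10:00–18:00: 10:00–14:30, 15:30–16:00, 17:00–17:30.
Priya ∩ Pablo: 11:30–14:30, 17:00–17:30.
Windows ≥ 30 min: 11:30–14:30, 17:00–17:30.
Earliest such window starts at 11:30.

11:30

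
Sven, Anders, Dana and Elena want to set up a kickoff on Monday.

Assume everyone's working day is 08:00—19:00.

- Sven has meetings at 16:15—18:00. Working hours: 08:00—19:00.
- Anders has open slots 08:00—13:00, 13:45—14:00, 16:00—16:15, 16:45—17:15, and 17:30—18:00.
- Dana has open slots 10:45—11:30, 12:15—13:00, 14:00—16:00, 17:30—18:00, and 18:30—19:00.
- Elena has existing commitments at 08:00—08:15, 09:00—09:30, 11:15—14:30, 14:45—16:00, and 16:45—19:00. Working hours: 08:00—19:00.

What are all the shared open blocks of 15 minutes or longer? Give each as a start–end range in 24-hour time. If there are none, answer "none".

10:45–11:15

Sven free within 08:00–19:00: 08:00–16:15, 18:00–19:00.
Elena free within 08:00–19:00: 08:15–09:00, 09:30–11:15, 14:30–14:45, 16:00–16:45.
Sven ∩ Anders: 08:00–13:00, 13:45–14:00, 16:00–16:15.
Sven ∩ Anders ∩ Dana: 10:45–11:30, 12:15–13:00.
Sven ∩ Anders ∩ Dana ∩ Elena: 10:45–11:15.
Windows ≥ 15 min: 10:45–11:15.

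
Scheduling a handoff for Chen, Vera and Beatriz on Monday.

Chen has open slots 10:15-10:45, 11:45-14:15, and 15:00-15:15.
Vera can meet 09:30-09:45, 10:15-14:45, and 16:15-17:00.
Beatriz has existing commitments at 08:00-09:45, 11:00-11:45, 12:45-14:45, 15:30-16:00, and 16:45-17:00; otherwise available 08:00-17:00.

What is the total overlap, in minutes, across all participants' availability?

90 minutes

Beatriz free within 08:00–17:00: 09:45–11:00, 11:45–12:45, 14:45–15:30, 16:00–16:45.
Chen ∩ Vera: 10:15–10:45, 11:45–14:15.
Chen ∩ Vera ∩ Beatriz: 10:15–10:45, 11:45–12:45.
Total common minutes: 30 + 60 = 90.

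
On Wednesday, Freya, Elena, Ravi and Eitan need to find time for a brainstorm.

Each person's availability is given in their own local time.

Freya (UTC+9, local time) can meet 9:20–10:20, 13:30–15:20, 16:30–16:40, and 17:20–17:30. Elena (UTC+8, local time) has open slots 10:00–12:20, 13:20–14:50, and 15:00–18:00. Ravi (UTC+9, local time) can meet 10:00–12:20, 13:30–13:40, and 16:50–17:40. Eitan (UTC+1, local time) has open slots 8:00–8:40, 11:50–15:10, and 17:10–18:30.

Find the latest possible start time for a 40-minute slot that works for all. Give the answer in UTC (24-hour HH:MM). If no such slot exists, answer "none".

none

Freya → UTC: 00:20–01:20, 04:30–06:20, 07:30–07:40, 08:20–08:30.
Elena → UTC: 02:00–04:20, 05:20–06:50, 07:00–10:00.
Ravi → UTC: 01:00–03:20, 04:30–04:40, 07:50–08:40.
Eitan → UTC: 07:00–07:40, 10:50–14:10, 16:10–17:30.
Freya ∩ Elena: 05:20–06:20, 07:30–07:40, 08:20–08:30.
Freya ∩ Elena ∩ Ravi: 08:20–08:30.
Freya ∩ Elena ∩ Ravi ∩ Eitan: (none).
Windows ≥ 40 min: (none).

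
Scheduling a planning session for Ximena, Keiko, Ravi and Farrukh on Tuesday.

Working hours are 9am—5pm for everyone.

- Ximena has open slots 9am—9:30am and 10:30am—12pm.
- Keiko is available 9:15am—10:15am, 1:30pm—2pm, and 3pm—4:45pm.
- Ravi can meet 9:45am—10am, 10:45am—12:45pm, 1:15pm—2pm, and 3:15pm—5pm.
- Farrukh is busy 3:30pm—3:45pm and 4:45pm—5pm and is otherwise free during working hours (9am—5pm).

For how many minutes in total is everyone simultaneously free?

0 minutes

Farrukh free within 09:00–17:00: 09:00–15:30, 15:45–16:45.
Ximena ∩ Keiko: 09:15–09:30.
Ximena ∩ Keiko ∩ Ravi: (none).
Ximena ∩ Keiko ∩ Ravi ∩ Farrukh: (none).
Total common minutes: 0.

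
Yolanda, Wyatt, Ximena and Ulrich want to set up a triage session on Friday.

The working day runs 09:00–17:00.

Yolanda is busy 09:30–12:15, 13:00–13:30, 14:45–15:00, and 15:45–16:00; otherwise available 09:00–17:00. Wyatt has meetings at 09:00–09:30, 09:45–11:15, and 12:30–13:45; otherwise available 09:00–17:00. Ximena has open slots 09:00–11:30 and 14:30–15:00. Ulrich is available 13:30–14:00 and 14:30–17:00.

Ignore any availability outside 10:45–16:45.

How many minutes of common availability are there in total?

Yolanda free within 09:00–17:00: 09:00–09:30, 12:15–13:00, 13:30–14:45, 15:00–15:45, 16:00–17:00.
Wyatt free within 09:00–17:00: 09:30–09:45, 11:15–12:30, 13:45–17:00.
Yolanda ∩ Wyatt: 12:15–12:30, 13:45–14:45, 15:00–15:45, 16:00–17:00.
Yolanda ∩ Wyatt ∩ Ximena: 14:30–14:45.
Yolanda ∩ Wyatt ∩ Ximena ∩ Ulrich: 14:30–14:45.
Restricted to 10:45–16:45: 14:30–14:45.
Total common minutes: 15.

15 minutes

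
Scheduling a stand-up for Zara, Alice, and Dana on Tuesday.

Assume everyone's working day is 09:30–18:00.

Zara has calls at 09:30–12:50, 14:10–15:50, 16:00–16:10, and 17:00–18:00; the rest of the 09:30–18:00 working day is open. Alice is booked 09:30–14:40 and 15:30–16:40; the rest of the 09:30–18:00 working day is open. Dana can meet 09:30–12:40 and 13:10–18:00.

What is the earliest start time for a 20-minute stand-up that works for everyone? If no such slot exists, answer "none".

16:40

Zara free within 09:30–18:00: 12:50–14:10, 15:50–16:00, 16:10–17:00.
Alice free within 09:30–18:00: 14:40–15:30, 16:40–18:00.
Zara ∩ Alice: 16:40–17:00.
Zara ∩ Alice ∩ Dana: 16:40–17:00.
Windows ≥ 20 min: 16:40–17:00.
Earliest such window starts at 16:40.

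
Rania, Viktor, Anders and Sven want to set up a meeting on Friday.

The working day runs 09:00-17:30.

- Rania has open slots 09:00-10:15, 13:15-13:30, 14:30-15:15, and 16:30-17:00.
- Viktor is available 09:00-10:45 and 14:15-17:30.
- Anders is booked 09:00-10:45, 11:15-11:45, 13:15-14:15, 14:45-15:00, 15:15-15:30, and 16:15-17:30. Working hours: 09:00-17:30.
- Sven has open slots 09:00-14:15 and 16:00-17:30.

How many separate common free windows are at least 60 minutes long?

Anders free within 09:00–17:30: 10:45–11:15, 11:45–13:15, 14:15–14:45, 15:00–15:15, 15:30–16:15.
Rania ∩ Viktor: 09:00–10:15, 14:30–15:15, 16:30–17:00.
Rania ∩ Viktor ∩ Anders: 14:30–14:45, 15:00–15:15.
Rania ∩ Viktor ∩ Anders ∩ Sven: (none).
Windows ≥ 60 min: (none).
That's 0 windows.

0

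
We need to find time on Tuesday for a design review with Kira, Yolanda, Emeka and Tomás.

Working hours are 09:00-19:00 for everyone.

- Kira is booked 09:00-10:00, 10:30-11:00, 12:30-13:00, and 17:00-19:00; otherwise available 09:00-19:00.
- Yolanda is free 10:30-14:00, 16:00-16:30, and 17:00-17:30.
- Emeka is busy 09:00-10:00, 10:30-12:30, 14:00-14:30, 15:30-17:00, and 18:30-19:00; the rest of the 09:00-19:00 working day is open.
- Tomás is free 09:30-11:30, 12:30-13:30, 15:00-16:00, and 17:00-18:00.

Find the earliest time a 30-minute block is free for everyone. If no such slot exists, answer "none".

Kira free within 09:00–19:00: 10:00–10:30, 11:00–12:30, 13:00–17:00.
Emeka free within 09:00–19:00: 10:00–10:30, 12:30–14:00, 14:30–15:30, 17:00–18:30.
Kira ∩ Yolanda: 11:00–12:30, 13:00–14:00, 16:00–16:30.
Kira ∩ Yolanda ∩ Emeka: 13:00–14:00.
Kira ∩ Yolanda ∩ Emeka ∩ Tomás: 13:00–13:30.
Windows ≥ 30 min: 13:00–13:30.
Earliest such window starts at 13:00.

13:00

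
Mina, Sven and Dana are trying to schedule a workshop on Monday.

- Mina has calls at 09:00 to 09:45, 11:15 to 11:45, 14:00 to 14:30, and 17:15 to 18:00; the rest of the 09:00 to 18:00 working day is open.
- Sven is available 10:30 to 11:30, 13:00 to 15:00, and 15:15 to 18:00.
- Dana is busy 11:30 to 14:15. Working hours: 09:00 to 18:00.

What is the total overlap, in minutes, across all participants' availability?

Mina free within 09:00–18:00: 09:45–11:15, 11:45–14:00, 14:30–17:15.
Dana free within 09:00–18:00: 09:00–11:30, 14:15–18:00.
Mina ∩ Sven: 10:30–11:15, 13:00–14:00, 14:30–15:00, 15:15–17:15.
Mina ∩ Sven ∩ Dana: 10:30–11:15, 14:30–15:00, 15:15–17:15.
Total common minutes: 45 + 30 + 120 = 195.

195 minutes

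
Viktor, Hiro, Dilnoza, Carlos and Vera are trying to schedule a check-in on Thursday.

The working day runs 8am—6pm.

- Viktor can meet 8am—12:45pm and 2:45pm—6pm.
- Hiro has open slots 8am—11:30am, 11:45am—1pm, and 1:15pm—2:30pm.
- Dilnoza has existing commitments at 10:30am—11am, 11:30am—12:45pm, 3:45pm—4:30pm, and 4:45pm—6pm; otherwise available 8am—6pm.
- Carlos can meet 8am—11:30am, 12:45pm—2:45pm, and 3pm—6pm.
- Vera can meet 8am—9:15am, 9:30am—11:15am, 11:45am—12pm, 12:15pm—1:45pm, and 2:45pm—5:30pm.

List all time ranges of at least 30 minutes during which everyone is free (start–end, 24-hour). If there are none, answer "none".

08:00–09:15, 09:30–10:30

Dilnoza free within 08:00–18:00: 08:00–10:30, 11:00–11:30, 12:45–15:45, 16:30–16:45.
Viktor ∩ Hiro: 08:00–11:30, 11:45–12:45.
Viktor ∩ Hiro ∩ Dilnoza: 08:00–10:30, 11:00–11:30.
Viktor ∩ Hiro ∩ Dilnoza ∩ Carlos: 08:00–10:30, 11:00–11:30.
Viktor ∩ Hiro ∩ Dilnoza ∩ Carlos ∩ Vera: 08:00–09:15, 09:30–10:30, 11:00–11:15.
Windows ≥ 30 min: 08:00–09:15, 09:30–10:30.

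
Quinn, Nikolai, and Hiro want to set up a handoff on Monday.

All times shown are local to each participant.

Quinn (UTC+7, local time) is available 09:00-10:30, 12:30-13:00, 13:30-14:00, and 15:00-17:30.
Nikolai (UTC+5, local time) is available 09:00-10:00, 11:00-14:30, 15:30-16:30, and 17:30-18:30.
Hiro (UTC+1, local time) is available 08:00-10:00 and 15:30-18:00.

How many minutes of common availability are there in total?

Quinn → UTC: 02:00–03:30, 05:30–06:00, 06:30–07:00, 08:00–10:30.
Nikolai → UTC: 04:00–05:00, 06:00–09:30, 10:30–11:30, 12:30–13:30.
Hiro → UTC: 07:00–09:00, 14:30–17:00.
Quinn ∩ Nikolai: 06:30–07:00, 08:00–09:30.
Quinn ∩ Nikolai ∩ Hiro: 08:00–09:00.
Total common minutes: 60.

60 minutes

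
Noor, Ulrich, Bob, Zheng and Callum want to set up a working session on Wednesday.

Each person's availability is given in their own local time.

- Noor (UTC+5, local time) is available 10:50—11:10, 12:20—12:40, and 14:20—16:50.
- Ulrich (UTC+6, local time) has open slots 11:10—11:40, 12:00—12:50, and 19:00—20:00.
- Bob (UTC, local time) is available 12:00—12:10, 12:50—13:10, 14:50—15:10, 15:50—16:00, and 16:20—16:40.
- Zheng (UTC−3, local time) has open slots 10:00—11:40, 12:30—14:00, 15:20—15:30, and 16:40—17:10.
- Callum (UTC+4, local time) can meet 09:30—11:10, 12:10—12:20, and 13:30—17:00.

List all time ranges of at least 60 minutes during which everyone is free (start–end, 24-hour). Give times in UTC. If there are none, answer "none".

Noor → UTC: 05:50–06:10, 07:20–07:40, 09:20–11:50.
Ulrich → UTC: 05:10–05:40, 06:00–06:50, 13:00–14:00.
Bob → UTC: 12:00–12:10, 12:50–13:10, 14:50–15:10, 15:50–16:00, 16:20–16:40.
Zheng → UTC: 13:00–14:40, 15:30–17:00, 18:20–18:30, 19:40–20:10.
Callum → UTC: 05:30–07:10, 08:10–08:20, 09:30–13:00.
Noor ∩ Ulrich: 06:00–06:10.
Noor ∩ Ulrich ∩ Bob: (none).
Noor ∩ Ulrich ∩ Bob ∩ Zheng: (none).
Noor ∩ Ulrich ∩ Bob ∩ Zheng ∩ Callum: (none).
Windows ≥ 60 min: (none).

none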